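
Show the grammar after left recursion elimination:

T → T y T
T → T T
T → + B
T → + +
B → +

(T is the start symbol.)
T → + B T'
T → + + T'
T' → y T T'
T' → T T'
T' → ε
B → +

T is directly left-recursive. The standard transformation for
  A → A α₁ | ... | A α_m | β₁ | ... | β_n
is
  A  → β₁ A' | ... | β_n A'
  A' → α₁ A' | ... | α_m A' | ε

T → + B becomes T → + B T'
T → + + becomes T → + + T'
T → T y T becomes T' → y T T'
T → T T becomes T' → T T'
Add T' → ε

Productions for other non-terminals are unchanged:
  B → +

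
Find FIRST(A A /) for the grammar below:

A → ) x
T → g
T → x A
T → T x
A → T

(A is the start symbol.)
{ ')', 'g', 'x' }

FIRST sets of the non-terminals involved (from the grammar, by fixed-point iteration):
  FIRST(A) = { ')', 'g', 'x' }

To compute FIRST(A A /), process the symbols left to right:
Symbol A is a non-terminal. Add FIRST(A) \ {ε} = { ')', 'g', 'x' }
A is not nullable (ε ∉ FIRST(A)), so stop here.
FIRST(A A /) = { ')', 'g', 'x' }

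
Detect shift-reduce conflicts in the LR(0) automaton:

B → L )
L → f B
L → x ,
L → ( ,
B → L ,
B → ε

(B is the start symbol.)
Yes — I0: [B → .] vs [L → . ( ,]; I4: [B → .] vs [L → . ( ,]

Augment with B' → B and build the canonical LR(0) collection (I0 = CLOSURE({[B' → . B]}), then GOTO on every symbol after a dot until no new states appear). It has 11 states:
  I0: { [B → . L )], [B → . L ,], [B → .], [B' → . B], [L → . ( ,], [L → . f B], [L → . x ,] }  — shift, reduce
  I1: { [L → ( . ,] }  — shift
  I2: { [B' → B .] }  — accept
  I3: { [B → L . )], [B → L . ,] }  — shift
  I4: { [B → . L )], [B → . L ,], [B → .], [L → . ( ,], [L → . f B], [L → . x ,], [L → f . B] }  — shift, reduce
  I5: { [L → x . ,] }  — shift
  I6: { [L → x , .] }  — reduce
  I7: { [L → f B .] }  — reduce
  I8: { [B → L ) .] }  — reduce
  I9: { [B → L , .] }  — reduce
  I10: { [L → ( , .] }  — reduce

I0 contains reduce item [B → .] and shift items [L → . ( ,], [L → . f B], [L → . x ,] — shift-reduce conflict.
I4 contains reduce item [B → .] and shift items [L → . ( ,], [L → . f B], [L → . x ,] — shift-reduce conflict.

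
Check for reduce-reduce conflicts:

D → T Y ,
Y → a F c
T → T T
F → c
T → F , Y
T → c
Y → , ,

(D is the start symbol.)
Yes — I4: [F → c .] vs [T → c .]

Augment with D' → D and build the canonical LR(0) collection (I0 = CLOSURE({[D' → . D]}), then GOTO on every symbol after a dot until no new states appear). It has 16 states:
  I0: { [D → . T Y ,], [D' → . D], [F → . c], [T → . F , Y], [T → . T T], [T → . c] }  — shift
  I1: { [D' → D .] }  — accept
  I2: { [T → F . , Y] }  — shift
  I3: { [D → T . Y ,], [F → . c], [T → . F , Y], [T → . T T], [T → . c], [T → T . T], [Y → . , ,], [Y → . a F c] }  — shift
  I4: { [F → c .], [T → c .] }  — 2 reduces
  I5: { [Y → , . ,] }  — shift
  I6: { [F → . c], [T → . F , Y], [T → . T T], [T → . c], [T → T . T], [T → T T .] }  — shift, reduce
  I7: { [D → T Y . ,] }  — shift
  I8: { [F → . c], [Y → a . F c] }  — shift
  I9: { [Y → a F . c] }  — shift
  I10: { [F → c .] }  — reduce
  I11: { [Y → a F c .] }  — reduce
  I12: { [D → T Y , .] }  — reduce
  I13: { [Y → , , .] }  — reduce
  I14: { [T → F , . Y], [Y → . , ,], [Y → . a F c] }  — shift
  I15: { [T → F , Y .] }  — reduce

I4 contains complete items [F → c .], [T → c .] — reduce-reduce conflict.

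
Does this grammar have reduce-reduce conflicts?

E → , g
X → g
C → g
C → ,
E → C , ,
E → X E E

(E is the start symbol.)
Augment with E' → E and build the canonical LR(0) collection (I0 = CLOSURE({[E' → . E]}), then GOTO on every symbol after a dot until no new states appear). It has 11 states:
  I0: { [C → . ,], [C → . g], [E → . , g], [E → . C , ,], [E → . X E E], [E' → . E], [X → . g] }  — shift
  I1: { [C → , .], [E → , . g] }  — shift, reduce
  I2: { [E → C . , ,] }  — shift
  I3: { [E' → E .] }  — accept
  I4: { [C → . ,], [C → . g], [E → . , g], [E → . C , ,], [E → . X E E], [E → X . E E], [X → . g] }  — shift
  I5: { [C → g .], [X → g .] }  — 2 reduces
  I6: { [C → . ,], [C → . g], [E → . , g], [E → . C , ,], [E → . X E E], [E → X E . E], [X → . g] }  — shift
  I7: { [E → X E E .] }  — reduce
  I8: { [E → C , . ,] }  — shift
  I9: { [E → C , , .] }  — reduce
  I10: { [E → , g .] }  — reduce

I5 contains complete items [C → g .], [X → g .] — reduce-reduce conflict.

Answer: Yes — I5: [C → g .] vs [X → g .]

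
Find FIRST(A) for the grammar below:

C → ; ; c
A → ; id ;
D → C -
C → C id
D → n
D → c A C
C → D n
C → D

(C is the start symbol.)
{ ';' }

From A → ; id ;:
  - ';' is a terminal: add ';' and stop

Collecting: FIRST(A) = { ';' }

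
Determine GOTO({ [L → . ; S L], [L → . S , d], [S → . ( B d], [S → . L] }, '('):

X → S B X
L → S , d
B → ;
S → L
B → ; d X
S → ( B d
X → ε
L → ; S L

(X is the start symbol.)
GOTO(I, '(') = CLOSURE({ [A → αX.β] : [A → α.Xβ] ∈ I, X = '(' })

Items with dot before '(', with the dot advanced:
  [S → . ( B d] → [S → ( . B d]
Closure of the advanced items:
  [S → ( . B d] has the dot before B: add [B → . ;], [B → . ; d X]

GOTO = { [B → . ; d X], [B → . ;], [S → ( . B d] }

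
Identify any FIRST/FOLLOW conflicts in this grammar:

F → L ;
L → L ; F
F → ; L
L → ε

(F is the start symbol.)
A FIRST/FOLLOW conflict occurs when a non-terminal N has a nullable alternative N → β (β ⇒* ε) and another alternative N → α with FIRST(α) ∩ FOLLOW(N) ≠ ∅: on such a lookahead the parser cannot decide between expanding α and letting N vanish via β.

Nullable non-terminals: L.
FIRST sets used below: FIRST(L) = { ';', ε }

L: nullable alternative(s) L → ε; FOLLOW(L) = { $, ';' }
  L → L ; F: FIRST \ {ε} = { ';' } — overlaps FOLLOW(L) on { ';' }: CONFLICT
  L → ε: FIRST \ {ε} = { } — this is the only nullable alternative, skip

F has no nullable alternative, so no FIRST/FOLLOW check is needed there.

So the grammar has 1 FIRST/FOLLOW conflict (marked CONFLICT above).

Answer: Yes. L → L ';' F with FOLLOW(L) on { ';' }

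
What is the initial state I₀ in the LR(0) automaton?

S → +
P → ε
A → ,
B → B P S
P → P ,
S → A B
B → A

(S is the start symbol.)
First, augment the grammar with S' → S
I₀ = CLOSURE({ [S' → . S] }):
  [S' → . S] has the dot before S: add [S → . +], [S → . A B]
  [S → . A B] has the dot before A: add [A → . ,]
No further items can be added.

I₀ = { [A → . ,], [S → . +], [S → . A B], [S' → . S] }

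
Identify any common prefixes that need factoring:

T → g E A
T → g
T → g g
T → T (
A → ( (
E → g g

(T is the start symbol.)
Yes, T has productions with common prefix 'g'

Left-factoring is needed when two productions for the same non-terminal
share a common prefix on the right-hand side.

Productions for T:
  T → g E A
  T → g
  T → g g
  T → T (

Found common prefix 'g' in productions for T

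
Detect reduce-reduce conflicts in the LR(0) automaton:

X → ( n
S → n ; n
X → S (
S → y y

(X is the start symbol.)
No reduce-reduce conflicts

A reduce-reduce conflict occurs when an LR(0) state has two complete items [A → α .] and [B → β .] — both call for a reduction, and with no lookahead the parser cannot choose between them.

Augment with X' → X and build the canonical LR(0) collection (I0 = CLOSURE({[X' → . X]}), then GOTO on every symbol after a dot until no new states appear). It has 11 states:
  I0: { [S → . n ; n], [S → . y y], [X → . ( n], [X → . S (], [X' → . X] }  — shift
  I1: { [X → ( . n] }  — shift
  I2: { [X → S . (] }  — shift
  I3: { [X' → X .] }  — accept
  I4: { [S → n . ; n] }  — shift
  I5: { [S → y . y] }  — shift
  I6: { [S → y y .] }  — reduce
  I7: { [S → n ; . n] }  — shift
  I8: { [S → n ; n .] }  — reduce
  I9: { [X → S ( .] }  — reduce
  I10: { [X → ( n .] }  — reduce

No state contains more than one complete item.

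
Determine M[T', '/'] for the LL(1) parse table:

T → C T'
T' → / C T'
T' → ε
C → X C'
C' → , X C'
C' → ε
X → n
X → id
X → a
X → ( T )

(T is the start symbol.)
To find M[T', '/'], we find productions for T' where '/' is in the predict set (PREDICT(N → α) = (FIRST(α) \ {ε}) ∪ (FOLLOW(N) if α ⇒* ε)).

Relevant sets:
  FOLLOW(T') = { $, ')' }

T' → / C T': PREDICT = { '/' }
  '/' is in predict set, so this production goes in M[T', '/']
T' → ε: PREDICT = { $, ')' }

M[T', '/'] = T' → / C T'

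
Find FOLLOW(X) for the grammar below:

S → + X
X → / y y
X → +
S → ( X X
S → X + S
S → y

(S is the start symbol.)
{ $, '+', '/' }

In S → + X: X is at the end, add FOLLOW(S)
In S → ( X X: X is followed by X, add FIRST(X) \ {ε} = { '+', '/' }
In S → ( X X: X is at the end, add FOLLOW(S)
In S → X + S: X is followed by '+' S, add FIRST('+' S) \ {ε} = { '+' }

The FOLLOW sets referred to above (computed the same way, to a fixed point):
  FOLLOW(S) = { $ }

Taking the union: FOLLOW(X) = { $, '+', '/' }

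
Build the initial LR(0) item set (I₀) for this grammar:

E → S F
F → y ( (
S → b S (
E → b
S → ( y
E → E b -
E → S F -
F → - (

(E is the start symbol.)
{ [E → . E b -], [E → . S F -], [E → . S F], [E → . b], [E' → . E], [S → . ( y], [S → . b S (] }

First, augment the grammar with E' → E
I₀ = CLOSURE({ [E' → . E] }):
  [E' → . E] has the dot before E: add [E → . S F], [E → . b], [E → . E b -], [E → . S F -]
  [E → . S F] has the dot before S: add [S → . b S (], [S → . ( y]
No further items can be added.

I₀ = { [E → . E b -], [E → . S F -], [E → . S F], [E → . b], [E' → . E], [S → . ( y], [S → . b S (] }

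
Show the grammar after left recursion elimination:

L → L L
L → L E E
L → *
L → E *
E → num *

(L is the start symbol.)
L → * L'
L → E * L'
L' → L L'
L' → E E L'
L' → ε
E → num *

L is directly left-recursive. The standard transformation for
  A → A α₁ | ... | A α_m | β₁ | ... | β_n
is
  A  → β₁ A' | ... | β_n A'
  A' → α₁ A' | ... | α_m A' | ε

L → * becomes L → * L'
L → E * becomes L → E * L'
L → L L becomes L' → L L'
L → L E E becomes L' → E E L'
Add L' → ε

Productions for other non-terminals are unchanged:
  E → num *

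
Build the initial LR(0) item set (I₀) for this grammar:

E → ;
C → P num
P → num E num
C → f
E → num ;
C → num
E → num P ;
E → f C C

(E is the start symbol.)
First, augment the grammar with E' → E
I₀ = CLOSURE({ [E' → . E] }):
  [E' → . E] has the dot before E: add [E → . ;], [E → . num ;], [E → . num P ;], [E → . f C C]
No further items can be added.

I₀ = { [E → . ;], [E → . f C C], [E → . num ;], [E → . num P ;], [E' → . E] }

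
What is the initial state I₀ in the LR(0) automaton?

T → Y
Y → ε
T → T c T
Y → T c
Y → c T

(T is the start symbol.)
{ [T → . T c T], [T → . Y], [T' → . T], [Y → . T c], [Y → . c T], [Y → .] }

First, augment the grammar with T' → T
I₀ = CLOSURE({ [T' → . T] }):
  [T' → . T] has the dot before T: add [T → . Y], [T → . T c T]
  [T → . Y] has the dot before Y: add [Y → .], [Y → . T c], [Y → . c T]
No further items can be added.

I₀ = { [T → . T c T], [T → . Y], [T' → . T], [Y → . T c], [Y → . c T], [Y → .] }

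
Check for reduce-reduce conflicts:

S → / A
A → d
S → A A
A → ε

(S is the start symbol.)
A reduce-reduce conflict occurs when an LR(0) state has two complete items [A → α .] and [B → β .] — both call for a reduction, and with no lookahead the parser cannot choose between them.

Augment with S' → S and build the canonical LR(0) collection (I0 = CLOSURE({[S' → . S]}), then GOTO on every symbol after a dot until no new states appear). It has 7 states:
  I0: { [A → . d], [A → .], [S → . / A], [S → . A A], [S' → . S] }  — shift, reduce
  I1: { [A → . d], [A → .], [S → / . A] }  — shift, reduce
  I2: { [A → . d], [A → .], [S → A . A] }  — shift, reduce
  I3: { [S' → S .] }  — accept
  I4: { [A → d .] }  — reduce
  I5: { [S → A A .] }  — reduce
  I6: { [S → / A .] }  — reduce

No state contains more than one complete item.

Answer: No reduce-reduce conflicts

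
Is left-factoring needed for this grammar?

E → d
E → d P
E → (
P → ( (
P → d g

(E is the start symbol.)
Yes, E has productions with common prefix 'd'

Left-factoring is needed when two productions for the same non-terminal
share a common prefix on the right-hand side.

Productions for E:
  E → d
  E → d P
  E → (
Productions for P:
  P → ( (
  P → d g

Found common prefix 'd' in productions for E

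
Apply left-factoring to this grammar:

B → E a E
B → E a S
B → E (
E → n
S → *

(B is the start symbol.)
Left-factoring transforms A → αβ₁ | αβ₂ into A → αA' and A' → β₁ | β₂
(α is the longest common prefix among the alternatives). Repeat until
no nonterminal has two alternatives with a common prefix.

Round 1: B has alternatives sharing prefix 'E'. Introduce B': B → E B'
  Add: B' → a E
  Add: B' → a S
  Add: B' → (

Round 2: B' has alternatives sharing prefix 'a'. Introduce B'': B' → a B''
  Add: B'' → E
  Add: B'' → S

No remaining common prefixes — done.

Resulting grammar:
B → E B'
B' → a B''
B'' → E
B'' → S
B' → (
E → n
S → *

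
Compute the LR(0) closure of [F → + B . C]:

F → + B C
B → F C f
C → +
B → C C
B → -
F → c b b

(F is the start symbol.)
{ [C → . +], [F → + B . C] }

Start with: [F → + B . C]
  [F → + B . C] has the dot before C: add [C → . +]
No further items can be added.

CLOSURE = { [C → . +], [F → + B . C] }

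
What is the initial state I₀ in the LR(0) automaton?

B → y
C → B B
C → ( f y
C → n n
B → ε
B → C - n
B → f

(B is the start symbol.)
First, augment the grammar with B' → B
I₀ = CLOSURE({ [B' → . B] }):
  [B' → . B] has the dot before B: add [B → . y], [B → .], [B → . C - n], [B → . f]
  [B → . C - n] has the dot before C: add [C → . B B], [C → . ( f y], [C → . n n]
No further items can be added.

I₀ = { [B → . C - n], [B → . f], [B → . y], [B → .], [B' → . B], [C → . ( f y], [C → . B B], [C → . n n] }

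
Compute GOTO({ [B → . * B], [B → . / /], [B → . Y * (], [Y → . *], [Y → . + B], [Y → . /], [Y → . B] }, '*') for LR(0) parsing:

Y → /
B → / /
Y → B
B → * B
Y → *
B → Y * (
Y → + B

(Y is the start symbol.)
{ [B → * . B], [B → . * B], [B → . / /], [B → . Y * (], [Y → * .], [Y → . *], [Y → . + B], [Y → . /], [Y → . B] }

GOTO(I, '*') = CLOSURE({ [A → αX.β] : [A → α.Xβ] ∈ I, X = '*' })

Items with dot before '*', with the dot advanced:
  [B → . * B] → [B → * . B]
  [Y → . *] → [Y → * .]
Closure of the advanced items:
  [B → * . B] has the dot before B: add [B → . / /], [B → . * B], [B → . Y * (]
  [B → . Y * (] has the dot before Y: add [Y → . /], [Y → . B], [Y → . *], [Y → . + B]

GOTO = { [B → * . B], [B → . * B], [B → . / /], [B → . Y * (], [Y → * .], [Y → . *], [Y → . + B], [Y → . /], [Y → . B] }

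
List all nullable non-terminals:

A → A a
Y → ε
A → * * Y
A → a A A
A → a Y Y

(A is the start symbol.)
{ 'Y' }

ε-productions: Y → ε
So Y is immediately nullable.
No further non-terminal can be added: every production for the remaining non-terminals contains a terminal or a non-nullable non-terminal.
Nullable = { 'Y' }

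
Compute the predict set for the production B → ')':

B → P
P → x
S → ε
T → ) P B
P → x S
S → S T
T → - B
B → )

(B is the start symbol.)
{ ')' }

PREDICT(B → ')') = (FIRST(RHS) \ {ε}) ∪ (FOLLOW(B) if ε ∈ FIRST(RHS), i.e. RHS ⇒* ε)
FIRST(')') = { ')' }
ε ∉ FIRST(')'), so FOLLOW(B) is not added.
PREDICT(B → ')') = { ')' }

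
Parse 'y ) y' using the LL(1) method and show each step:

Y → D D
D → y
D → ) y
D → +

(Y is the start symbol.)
LL(1) parsing maintains a stack (initially the start symbol over $) and the input. At each step: if the stack top is a terminal, match it against the current input token; if it is a non-terminal N, replace it with the RHS of M[N, lookahead] (the unique production whose predict set contains the lookahead).

Stack is shown with the top on the left.

Stack  Input    Action
----------------------
Y $    y ) y $  output Y → D D
D D $  y ) y $  output D → y
y D $  y ) y $  match 'y'
D $    ) y $    output D → ) y
) y $  ) y $    match ')'
y $    y $      match 'y'
$      $        accept

The string is accepted.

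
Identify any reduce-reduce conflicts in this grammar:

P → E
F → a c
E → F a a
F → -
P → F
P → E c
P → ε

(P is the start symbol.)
A reduce-reduce conflict occurs when an LR(0) state has two complete items [A → α .] and [B → β .] — both call for a reduction, and with no lookahead the parser cannot choose between them.

Augment with P' → P and build the canonical LR(0) collection (I0 = CLOSURE({[P' → . P]}), then GOTO on every symbol after a dot until no new states appear). It has 10 states:
  I0: { [E → . F a a], [F → . -], [F → . a c], [P → . E c], [P → . E], [P → . F], [P → .], [P' → . P] }  — shift, reduce
  I1: { [F → - .] }  — reduce
  I2: { [P → E . c], [P → E .] }  — shift, reduce
  I3: { [E → F . a a], [P → F .] }  — shift, reduce
  I4: { [P' → P .] }  — accept
  I5: { [F → a . c] }  — shift
  I6: { [F → a c .] }  — reduce
  I7: { [E → F a . a] }  — shift
  I8: { [E → F a a .] }  — reduce
  I9: { [P → E c .] }  — reduce

No state contains more than one complete item.

Answer: No reduce-reduce conflicts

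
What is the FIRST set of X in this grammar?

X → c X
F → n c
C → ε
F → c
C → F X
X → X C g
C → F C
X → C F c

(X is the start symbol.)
{ 'c', 'n' }

FIRST sets of the other non-terminals involved (by the same procedure, iterated to a fixed point):
  FIRST(C) = { 'c', 'n', ε }
  FIRST(F) = { 'c', 'n' }

From X → c X:
  - c is a terminal: add 'c' and stop
From X → X C g:
  - X is the symbol being defined: contributes nothing new
    X is not nullable, so stop
From X → C F c:
  - C is a non-terminal: add FIRST(C) \ {ε} = { 'c', 'n' }
    C is nullable, so continue to the next symbol
  - F is a non-terminal: add FIRST(F) \ {ε} = { 'c', 'n' }
    F is not nullable, so stop

Collecting: FIRST(X) = { 'c', 'n' }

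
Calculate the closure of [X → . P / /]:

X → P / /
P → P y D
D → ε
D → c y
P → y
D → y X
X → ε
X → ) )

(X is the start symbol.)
To compute CLOSURE, for each item [A → α.Bβ] where B is a non-terminal, add [B → .γ] for all productions B → γ; repeat for the newly added items until nothing changes.

Start with: [X → . P / /]
  [X → . P / /] has the dot before P: add [P → . P y D], [P → . y]
No further items can be added.

CLOSURE = { [P → . P y D], [P → . y], [X → . P / /] }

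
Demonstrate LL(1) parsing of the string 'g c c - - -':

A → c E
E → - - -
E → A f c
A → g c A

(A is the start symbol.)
LL(1) parsing maintains a stack (initially the start symbol over $) and the input. At each step: if the stack top is a terminal, match it against the current input token; if it is a non-terminal N, replace it with the RHS of M[N, lookahead] (the unique production whose predict set contains the lookahead).

Stack is shown with the top on the left.

Stack    Input          Action
------------------------------
A $      g c c - - - $  output A → g c A
g c A $  g c c - - - $  match 'g'
c A $    c c - - - $    match 'c'
A $      c - - - $      output A → c E
c E $    c - - - $      match 'c'
E $      - - - $        output E → - - -
- - - $  - - - $        match '-'
- - $    - - $          match '-'
- $      - $            match '-'
$        $              accept

The string is accepted.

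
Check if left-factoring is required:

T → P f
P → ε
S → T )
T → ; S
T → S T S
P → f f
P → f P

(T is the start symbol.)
Left-factoring is needed when two productions for the same non-terminal
share a common prefix on the right-hand side.

Productions for T:
  T → P f
  T → ; S
  T → S T S
Productions for P:
  P → ε
  P → f f
  P → f P

Found common prefix 'f' in productions for P

Answer: Yes, P has productions with common prefix 'f'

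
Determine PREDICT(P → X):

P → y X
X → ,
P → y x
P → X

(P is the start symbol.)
PREDICT(P → X) = (FIRST(RHS) \ {ε}) ∪ (FOLLOW(P) if ε ∈ FIRST(RHS), i.e. RHS ⇒* ε)
FIRST(X) = { ',' }
FIRST(X) = { ',' }
ε ∉ FIRST(X), so FOLLOW(P) is not added.
PREDICT(P → X) = { ',' }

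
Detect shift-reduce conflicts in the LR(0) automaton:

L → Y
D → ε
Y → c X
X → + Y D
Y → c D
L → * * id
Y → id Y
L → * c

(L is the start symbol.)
A shift-reduce conflict occurs when an LR(0) state has both:
  - a complete (reduce) item [A → α .] (dot at the end), and
  - a shift item [B → β . c γ] (dot before a terminal).

Augment with L' → L and build the canonical LR(0) collection (I0 = CLOSURE({[L' → . L]}), then GOTO on every symbol after a dot until no new states appear). It has 15 states:
  I0: { [L → . * * id], [L → . * c], [L → . Y], [L' → . L], [Y → . c D], [Y → . c X], [Y → . id Y] }  — shift
  I1: { [L → * . * id], [L → * . c] }  — shift
  I2: { [L' → L .] }  — accept
  I3: { [L → Y .] }  — reduce
  I4: { [D → .], [X → . + Y D], [Y → c . D], [Y → c . X] }  — shift, reduce
  I5: { [Y → . c D], [Y → . c X], [Y → . id Y], [Y → id . Y] }  — shift
  I6: { [Y → id Y .] }  — reduce
  I7: { [X → + . Y D], [Y → . c D], [Y → . c X], [Y → . id Y] }  — shift
  I8: { [Y → c D .] }  — reduce
  I9: { [Y → c X .] }  — reduce
  I10: { [D → .], [X → + Y . D] }  — reduce
  I11: { [X → + Y D .] }  — reduce
  I12: { [L → * * . id] }  — shift
  I13: { [L → * c .] }  — reduce
  I14: { [L → * * id .] }  — reduce

I4 contains reduce item [D → .] and shift item [X → . + Y D] — shift-reduce conflict.

Answer: Yes — I4: [D → .] vs [X → . + Y D]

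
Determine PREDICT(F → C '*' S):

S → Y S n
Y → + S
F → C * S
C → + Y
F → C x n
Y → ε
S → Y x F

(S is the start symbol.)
{ '+' }

PREDICT(F → C '*' S) = (FIRST(RHS) \ {ε}) ∪ (FOLLOW(F) if ε ∈ FIRST(RHS), i.e. RHS ⇒* ε)
FIRST(C) = { '+' }
FIRST(C '*' S) = { '+' }
ε ∉ FIRST(C '*' S), so FOLLOW(F) is not added.
PREDICT(F → C '*' S) = { '+' }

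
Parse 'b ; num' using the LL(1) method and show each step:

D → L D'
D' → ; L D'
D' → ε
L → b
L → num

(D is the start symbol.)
Stack is shown with the top on the left.

Stack     Input      Action
---------------------------
D $       b ; num $  output D → L D'
L D' $    b ; num $  output L → b
b D' $    b ; num $  match 'b'
D' $      ; num $    output D' → ; L D'
; L D' $  ; num $    match ';'
L D' $    num $      output L → num
num D' $  num $      match 'num'
D' $      $          output D' → ε
$         $          accept

The string is accepted.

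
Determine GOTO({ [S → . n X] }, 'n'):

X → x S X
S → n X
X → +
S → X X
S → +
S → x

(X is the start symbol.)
GOTO(I, 'n') = CLOSURE({ [A → αX.β] : [A → α.Xβ] ∈ I, X = 'n' })

Items with dot before 'n', with the dot advanced:
  [S → . n X] → [S → n . X]
Closure of the advanced items:
  [S → n . X] has the dot before X: add [X → . x S X], [X → . +]

GOTO = { [S → n . X], [X → . +], [X → . x S X] }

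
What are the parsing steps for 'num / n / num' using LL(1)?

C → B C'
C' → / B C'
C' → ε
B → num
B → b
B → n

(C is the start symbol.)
Stack is shown with the top on the left.

Stack     Input            Action
---------------------------------
C $       num / n / num $  output C → B C'
B C' $    num / n / num $  output B → num
num C' $  num / n / num $  match 'num'
C' $      / n / num $      output C' → / B C'
/ B C' $  / n / num $      match '/'
B C' $    n / num $        output B → n
n C' $    n / num $        match 'n'
C' $      / num $          output C' → / B C'
/ B C' $  / num $          match '/'
B C' $    num $            output B → num
num C' $  num $            match 'num'
C' $      $                output C' → ε
$         $                accept

The string is accepted.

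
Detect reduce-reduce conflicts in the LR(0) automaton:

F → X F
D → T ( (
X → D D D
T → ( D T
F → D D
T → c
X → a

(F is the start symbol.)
A reduce-reduce conflict occurs when an LR(0) state has two complete items [A → α .] and [B → β .] — both call for a reduction, and with no lookahead the parser cannot choose between them.

Augment with F' → F and build the canonical LR(0) collection (I0 = CLOSURE({[F' → . F]}), then GOTO on every symbol after a dot until no new states appear). It has 15 states:
  I0: { [D → . T ( (], [F → . D D], [F → . X F], [F' → . F], [T → . ( D T], [T → . c], [X → . D D D], [X → . a] }  — shift
  I1: { [D → . T ( (], [T → ( . D T], [T → . ( D T], [T → . c] }  — shift
  I2: { [D → . T ( (], [F → D . D], [T → . ( D T], [T → . c], [X → D . D D] }  — shift
  I3: { [F' → F .] }  — accept
  I4: { [D → T . ( (] }  — shift
  I5: { [D → . T ( (], [F → . D D], [F → . X F], [F → X . F], [T → . ( D T], [T → . c], [X → . D D D], [X → . a] }  — shift
  I6: { [X → a .] }  — reduce
  I7: { [T → c .] }  — reduce
  I8: { [F → X F .] }  — reduce
  I9: { [D → T ( . (] }  — shift
  I10: { [D → T ( ( .] }  — reduce
  I11: { [D → . T ( (], [F → D D .], [T → . ( D T], [T → . c], [X → D D . D] }  — shift, reduce
  I12: { [X → D D D .] }  — reduce
  I13: { [T → ( D . T], [T → . ( D T], [T → . c] }  — shift
  I14: { [T → ( D T .] }  — reduce

No state contains more than one complete item.

Answer: No reduce-reduce conflicts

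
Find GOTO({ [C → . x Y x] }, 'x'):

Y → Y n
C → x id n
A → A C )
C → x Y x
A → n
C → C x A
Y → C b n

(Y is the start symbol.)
GOTO(I, 'x') = CLOSURE({ [A → αX.β] : [A → α.Xβ] ∈ I, X = 'x' })

Items with dot before 'x', with the dot advanced:
  [C → . x Y x] → [C → x . Y x]
Closure of the advanced items:
  [C → x . Y x] has the dot before Y: add [Y → . Y n], [Y → . C b n]
  [Y → . C b n] has the dot before C: add [C → . x id n], [C → . x Y x], [C → . C x A]

GOTO = { [C → . C x A], [C → . x Y x], [C → . x id n], [C → x . Y x], [Y → . C b n], [Y → . Y n] }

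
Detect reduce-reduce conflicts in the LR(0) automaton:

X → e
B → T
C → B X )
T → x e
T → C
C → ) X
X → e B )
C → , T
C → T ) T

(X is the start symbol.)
A reduce-reduce conflict occurs when an LR(0) state has two complete items [A → α .] and [B → β .] — both call for a reduction, and with no lookahead the parser cannot choose between them.

Augment with X' → X and build the canonical LR(0) collection (I0 = CLOSURE({[X' → . X]}), then GOTO on every symbol after a dot until no new states appear). It has 18 states:
  I0: { [X → . e B )], [X → . e], [X' → . X] }  — shift
  I1: { [X' → X .] }  — accept
  I2: { [B → . T], [C → . ) X], [C → . , T], [C → . B X )], [C → . T ) T], [T → . C], [T → . x e], [X → e . B )], [X → e .] }  — shift, reduce
  I3: { [C → ) . X], [X → . e B )], [X → . e] }  — shift
  I4: { [B → . T], [C → , . T], [C → . ) X], [C → . , T], [C → . B X )], [C → . T ) T], [T → . C], [T → . x e] }  — shift
  I5: { [C → B . X )], [X → . e B )], [X → . e], [X → e B . )] }  — shift
  I6: { [T → C .] }  — reduce
  I7: { [B → T .], [C → T . ) T] }  — shift, reduce
  I8: { [T → x . e] }  — shift
  I9: { [T → x e .] }  — reduce
  I10: { [B → . T], [C → . ) X], [C → . , T], [C → . B X )], [C → . T ) T], [C → T ) . T], [T → . C], [T → . x e] }  — shift
  I11: { [C → B . X )], [X → . e B )], [X → . e] }  — shift
  I12: { [B → T .], [C → T ) T .], [C → T . ) T] }  — shift, 2 reduces
  I13: { [C → B X . )] }  — shift
  I14: { [C → B X ) .] }  — reduce
  I15: { [X → e B ) .] }  — reduce
  I16: { [B → T .], [C → , T .], [C → T . ) T] }  — shift, 2 reduces
  I17: { [C → ) X .] }  — reduce

I12 contains complete items [B → T .], [C → T ) T .] — reduce-reduce conflict.
I16 contains complete items [B → T .], [C → , T .] — reduce-reduce conflict.

Answer: Yes — I12: [B → T .] vs [C → T ) T .]; I16: [B → T .] vs [C → , T .]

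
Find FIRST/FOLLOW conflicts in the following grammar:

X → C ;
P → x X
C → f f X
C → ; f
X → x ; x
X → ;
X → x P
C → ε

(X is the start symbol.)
Yes. C → ';' f with FOLLOW(C) on { ';' }

Nullable non-terminals: C.

C: nullable alternative(s) C → ε; FOLLOW(C) = { ';' }
  C → f f X: FIRST \ {ε} = { 'f' } — disjoint from FOLLOW(C)
  C → ; f: FIRST \ {ε} = { ';' } — overlaps FOLLOW(C) on { ';' }: CONFLICT
  C → ε: FIRST \ {ε} = { } — this is the only nullable alternative, skip

P, X have no nullable alternative, so no FIRST/FOLLOW check is needed there.

So the grammar has 1 FIRST/FOLLOW conflict (marked CONFLICT above).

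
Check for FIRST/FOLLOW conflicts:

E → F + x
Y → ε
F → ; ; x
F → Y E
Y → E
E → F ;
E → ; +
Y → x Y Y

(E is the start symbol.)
Yes. Y → E with FOLLOW(Y) on { ';', 'x' }; Y → x Y Y with FOLLOW(Y) on { 'x' }

A FIRST/FOLLOW conflict occurs when a non-terminal N has a nullable alternative N → β (β ⇒* ε) and another alternative N → α with FIRST(α) ∩ FOLLOW(N) ≠ ∅: on such a lookahead the parser cannot decide between expanding α and letting N vanish via β.

Nullable non-terminals: Y.
FIRST sets used below: FIRST(E) = { ';', 'x' }

Y: nullable alternative(s) Y → ε; FOLLOW(Y) = { ';', 'x' }
  Y → ε: FIRST \ {ε} = { } — this is the only nullable alternative, skip
  Y → E: FIRST \ {ε} = { ';', 'x' } — overlaps FOLLOW(Y) on { ';', 'x' }: CONFLICT
  Y → x Y Y: FIRST \ {ε} = { 'x' } — overlaps FOLLOW(Y) on { 'x' }: CONFLICT

E, F have no nullable alternative, so no FIRST/FOLLOW check is needed there.

So the grammar has 2 FIRST/FOLLOW conflicts (marked CONFLICT above).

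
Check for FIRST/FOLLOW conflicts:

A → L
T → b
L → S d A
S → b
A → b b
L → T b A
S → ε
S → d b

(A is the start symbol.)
Yes. S → d b with FOLLOW(S) on { 'd' }

A FIRST/FOLLOW conflict occurs when a non-terminal N has a nullable alternative N → β (β ⇒* ε) and another alternative N → α with FIRST(α) ∩ FOLLOW(N) ≠ ∅: on such a lookahead the parser cannot decide between expanding α and letting N vanish via β.

Nullable non-terminals: S.

S: nullable alternative(s) S → ε; FOLLOW(S) = { 'd' }
  S → b: FIRST \ {ε} = { 'b' } — disjoint from FOLLOW(S)
  S → ε: FIRST \ {ε} = { } — this is the only nullable alternative, skip
  S → d b: FIRST \ {ε} = { 'd' } — overlaps FOLLOW(S) on { 'd' }: CONFLICT

A, L, T have no nullable alternative, so no FIRST/FOLLOW check is needed there.

So the grammar has 1 FIRST/FOLLOW conflict (marked CONFLICT above).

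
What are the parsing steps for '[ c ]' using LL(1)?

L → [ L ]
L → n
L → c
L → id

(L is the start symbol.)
LL(1) parsing maintains a stack (initially the start symbol over $) and the input. At each step: if the stack top is a terminal, match it against the current input token; if it is a non-terminal N, replace it with the RHS of M[N, lookahead] (the unique production whose predict set contains the lookahead).

Stack is shown with the top on the left.

Stack    Input    Action
------------------------
L $      [ c ] $  output L → [ L ]
[ L ] $  [ c ] $  match '['
L ] $    c ] $    output L → c
c ] $    c ] $    match 'c'
] $      ] $      match ']'
$        $        accept

The string is accepted.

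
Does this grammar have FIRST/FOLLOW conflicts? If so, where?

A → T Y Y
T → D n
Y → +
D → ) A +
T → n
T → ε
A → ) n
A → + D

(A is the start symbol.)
No FIRST/FOLLOW conflicts.

Nullable non-terminals: T.
FIRST sets used below: FIRST(D) = { ')' }

T: nullable alternative(s) T → ε; FOLLOW(T) = { '+' }
  T → D n: FIRST \ {ε} = { ')' } — disjoint from FOLLOW(T)
  T → n: FIRST \ {ε} = { 'n' } — disjoint from FOLLOW(T)
  T → ε: FIRST \ {ε} = { } — this is the only nullable alternative, skip

A, D, Y have no nullable alternative, so no FIRST/FOLLOW check is needed there.

No FIRST/FOLLOW conflicts found.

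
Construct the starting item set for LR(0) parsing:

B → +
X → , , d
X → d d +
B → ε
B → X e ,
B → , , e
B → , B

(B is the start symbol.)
{ [B → . +], [B → . , , e], [B → . , B], [B → . X e ,], [B → .], [B' → . B], [X → . , , d], [X → . d d +] }

First, augment the grammar with B' → B
I₀ = CLOSURE({ [B' → . B] }):
  [B' → . B] has the dot before B: add [B → . +], [B → .], [B → . X e ,], [B → . , , e], [B → . , B]
  [B → . X e ,] has the dot before X: add [X → . , , d], [X → . d d +]
No further items can be added.

I₀ = { [B → . +], [B → . , , e], [B → . , B], [B → . X e ,], [B → .], [B' → . B], [X → . , , d], [X → . d d +] }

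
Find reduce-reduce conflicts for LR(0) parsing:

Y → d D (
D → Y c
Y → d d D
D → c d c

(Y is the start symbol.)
Augment with Y' → Y and build the canonical LR(0) collection (I0 = CLOSURE({[Y' → . Y]}), then GOTO on every symbol after a dot until no new states appear). It has 12 states:
  I0: { [Y → . d D (], [Y → . d d D], [Y' → . Y] }  — shift
  I1: { [Y' → Y .] }  — accept
  I2: { [D → . Y c], [D → . c d c], [Y → . d D (], [Y → . d d D], [Y → d . D (], [Y → d . d D] }  — shift
  I3: { [Y → d D . (] }  — shift
  I4: { [D → Y . c] }  — shift
  I5: { [D → c . d c] }  — shift
  I6: { [D → . Y c], [D → . c d c], [Y → . d D (], [Y → . d d D], [Y → d . D (], [Y → d . d D], [Y → d d . D] }  — shift
  I7: { [Y → d D . (], [Y → d d D .] }  — shift, reduce
  I8: { [Y → d D ( .] }  — reduce
  I9: { [D → c d . c] }  — shift
  I10: { [D → c d c .] }  — reduce
  I11: { [D → Y c .] }  — reduce

No state contains more than one complete item.

Answer: No reduce-reduce conflicts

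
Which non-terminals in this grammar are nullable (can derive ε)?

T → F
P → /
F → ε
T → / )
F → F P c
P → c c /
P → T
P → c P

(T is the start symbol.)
ε-productions: F → ε
So F is immediately nullable.
T → F: every symbol on the right is nullable, so T is nullable too.
P → T: every symbol on the right is nullable, so P is nullable too.
Every non-terminal is now nullable.
Nullable = { 'F', 'P', 'T' }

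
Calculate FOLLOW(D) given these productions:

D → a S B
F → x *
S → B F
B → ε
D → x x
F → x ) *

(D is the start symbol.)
{ $ }

To compute FOLLOW(D), find every occurrence of D on a right-hand side N → α D β: add FIRST(β) \ {ε}, and if β is empty or nullable also add FOLLOW(N). Iterate to a fixed point.

D is the start symbol, so $ ∈ FOLLOW(D).
D does not occur on any right-hand side.

Taking the union: FOLLOW(D) = { $ }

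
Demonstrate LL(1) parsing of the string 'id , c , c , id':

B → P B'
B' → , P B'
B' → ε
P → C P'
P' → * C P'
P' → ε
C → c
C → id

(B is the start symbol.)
LL(1) parsing maintains a stack (initially the start symbol over $) and the input. At each step: if the stack top is a terminal, match it against the current input token; if it is a non-terminal N, replace it with the RHS of M[N, lookahead] (the unique production whose predict set contains the lookahead).

Stack is shown with the top on the left.

Stack       Input              Action
-------------------------------------
B $         id , c , c , id $  output B → P B'
P B' $      id , c , c , id $  output P → C P'
C P' B' $   id , c , c , id $  output C → id
id P' B' $  id , c , c , id $  match 'id'
P' B' $     , c , c , id $     output P' → ε
B' $        , c , c , id $     output B' → , P B'
, P B' $    , c , c , id $     match ','
P B' $      c , c , id $       output P → C P'
C P' B' $   c , c , id $       output C → c
c P' B' $   c , c , id $       match 'c'
P' B' $     , c , id $         output P' → ε
B' $        , c , id $         output B' → , P B'
, P B' $    , c , id $         match ','
P B' $      c , id $           output P → C P'
C P' B' $   c , id $           output C → c
c P' B' $   c , id $           match 'c'
P' B' $     , id $             output P' → ε
B' $        , id $             output B' → , P B'
, P B' $    , id $             match ','
P B' $      id $               output P → C P'
C P' B' $   id $               output C → id
id P' B' $  id $               match 'id'
P' B' $     $                  output P' → ε
B' $        $                  output B' → ε
$           $                  accept

The string is accepted.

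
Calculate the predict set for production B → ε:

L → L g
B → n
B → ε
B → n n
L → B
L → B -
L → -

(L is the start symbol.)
{ $, '-', 'g' }

PREDICT(B → ε) = (FIRST(RHS) \ {ε}) ∪ (FOLLOW(B) if ε ∈ FIRST(RHS), i.e. RHS ⇒* ε)
The right-hand side is ε (FIRST(ε) = { ε }), so the predict set is FOLLOW(B) = { $, '-', 'g' }
PREDICT(B → ε) = { $, '-', 'g' }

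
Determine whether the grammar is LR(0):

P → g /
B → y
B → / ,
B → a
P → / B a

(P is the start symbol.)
Augment with P' → P and build the canonical LR(0) collection (I0 = CLOSURE({[P' → . P]}), then GOTO on every symbol after a dot until no new states appear). It has 11 states:
  I0: { [P → . / B a], [P → . g /], [P' → . P] }  — shift
  I1: { [B → . / ,], [B → . a], [B → . y], [P → / . B a] }  — shift
  I2: { [P' → P .] }  — accept
  I3: { [P → g . /] }  — shift
  I4: { [P → g / .] }  — reduce
  I5: { [B → / . ,] }  — shift
  I6: { [P → / B . a] }  — shift
  I7: { [B → a .] }  — reduce
  I8: { [B → y .] }  — reduce
  I9: { [P → / B a .] }  — reduce
  I10: { [B → / , .] }  — reduce

Every state is either a pure shift/goto state or contains exactly one complete item and nothing to shift — no conflicts. The grammar is LR(0).

Answer: Yes, the grammar is LR(0)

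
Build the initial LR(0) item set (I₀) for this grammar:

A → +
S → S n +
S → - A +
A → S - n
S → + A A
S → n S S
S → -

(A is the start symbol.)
{ [A → . +], [A → . S - n], [A' → . A], [S → . + A A], [S → . - A +], [S → . -], [S → . S n +], [S → . n S S] }

First, augment the grammar with A' → A
I₀ = CLOSURE({ [A' → . A] }):
  [A' → . A] has the dot before A: add [A → . +], [A → . S - n]
  [A → . S - n] has the dot before S: add [S → . S n +], [S → . - A +], [S → . + A A], [S → . n S S], [S → . -]
No further items can be added.

I₀ = { [A → . +], [A → . S - n], [A' → . A], [S → . + A A], [S → . - A +], [S → . -], [S → . S n +], [S → . n S S] }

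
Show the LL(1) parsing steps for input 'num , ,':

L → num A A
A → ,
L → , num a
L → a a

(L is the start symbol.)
LL(1) parsing maintains a stack (initially the start symbol over $) and the input. At each step: if the stack top is a terminal, match it against the current input token; if it is a non-terminal N, replace it with the RHS of M[N, lookahead] (the unique production whose predict set contains the lookahead).

Stack is shown with the top on the left.

Stack      Input      Action
----------------------------
L $        num , , $  output L → num A A
num A A $  num , , $  match 'num'
A A $      , , $      output A → ,
, A $      , , $      match ','
A $        , $        output A → ,
, $        , $        match ','
$          $          accept

The string is accepted.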